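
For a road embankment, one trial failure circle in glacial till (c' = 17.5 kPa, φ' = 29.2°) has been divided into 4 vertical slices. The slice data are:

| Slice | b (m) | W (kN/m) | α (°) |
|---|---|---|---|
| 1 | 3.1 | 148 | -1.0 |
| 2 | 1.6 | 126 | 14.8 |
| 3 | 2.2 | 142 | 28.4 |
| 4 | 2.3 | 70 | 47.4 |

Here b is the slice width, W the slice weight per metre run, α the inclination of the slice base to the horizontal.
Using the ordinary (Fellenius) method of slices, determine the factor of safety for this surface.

Ordinary method of slices: FS = Σ[c'·Δl_i + (W_i cosα_i)·tanφ'] / Σ W_i sinα_i, with Δl_i = b_i / cosα_i.
Slice 1: Δl = 3.1/cos(-1.0°) = 3.100 m; N'_1 = 148·cos(-1.0°) = 148.0; c'Δl = 54.26; W sinα = -2.6
Slice 2: Δl = 1.6/cos14.8° = 1.655 m; N'_2 = 126·cos14.8° = 121.8; c'Δl = 28.96; W sinα = 32.2
Slice 3: Δl = 2.2/cos28.4° = 2.501 m; N'_3 = 142·cos28.4° = 124.9; c'Δl = 43.77; W sinα = 67.5
Slice 4: Δl = 2.3/cos47.4° = 3.398 m; N'_4 = 70·cos47.4° = 47.4; c'Δl = 59.46; W sinα = 51.5
Σc'Δl = 186.5 kN/m; ΣN' = 442.1 kN/m; ΣW sinα = 148.7 kN/m
Resisting = 186.5 + 442.1·tan29.2° = 186.5 + 247.1 = 433.5 kN/m
FS = 433.5 / 148.7 = 2.916

FS = 2.92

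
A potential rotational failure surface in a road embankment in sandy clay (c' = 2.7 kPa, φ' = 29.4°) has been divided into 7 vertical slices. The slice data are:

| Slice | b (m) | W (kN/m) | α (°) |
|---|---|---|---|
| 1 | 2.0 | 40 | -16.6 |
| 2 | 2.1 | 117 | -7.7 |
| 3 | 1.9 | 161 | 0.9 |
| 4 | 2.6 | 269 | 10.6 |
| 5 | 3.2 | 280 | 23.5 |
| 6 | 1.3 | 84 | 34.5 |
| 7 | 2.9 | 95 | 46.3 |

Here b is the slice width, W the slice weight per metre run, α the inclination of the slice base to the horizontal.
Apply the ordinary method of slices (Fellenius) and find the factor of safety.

FS = 2.36

Ordinary method of slices: FS = Σ[c'·Δl_i + (W_i cosα_i)·tanφ'] / Σ W_i sinα_i, with Δl_i = b_i / cosα_i.
Slice 1: Δl = 2.0/cos(-16.6°) = 2.087 m; N'_1 = 40·cos(-16.6°) = 38.3; c'Δl = 5.63; W sinα = -11.4
Slice 2: Δl = 2.1/cos(-7.7°) = 2.119 m; N'_2 = 117·cos(-7.7°) = 115.9; c'Δl = 5.72; W sinα = -15.7
Slice 3: Δl = 1.9/cos0.9° = 1.900 m; N'_3 = 161·cos0.9° = 161.0; c'Δl = 5.13; W sinα = 2.5
Slice 4: Δl = 2.6/cos10.6° = 2.645 m; N'_4 = 269·cos10.6° = 264.4; c'Δl = 7.14; W sinα = 49.5
Slice 5: Δl = 3.2/cos23.5° = 3.489 m; N'_5 = 280·cos23.5° = 256.8; c'Δl = 9.42; W sinα = 111.6
Slice 6: Δl = 1.3/cos34.5° = 1.577 m; N'_6 = 84·cos34.5° = 69.2; c'Δl = 4.26; W sinα = 47.6
Slice 7: Δl = 2.9/cos46.3° = 4.198 m; N'_7 = 95·cos46.3° = 65.6; c'Δl = 11.33; W sinα = 68.7
Σc'Δl = 48.6 kN/m; ΣN' = 971.3 kN/m; ΣW sinα = 252.8 kN/m
Resisting = 48.6 + 971.3·tan29.4° = 48.6 + 547.3 = 595.9 kN/m
FS = 595.9 / 252.8 = 2.357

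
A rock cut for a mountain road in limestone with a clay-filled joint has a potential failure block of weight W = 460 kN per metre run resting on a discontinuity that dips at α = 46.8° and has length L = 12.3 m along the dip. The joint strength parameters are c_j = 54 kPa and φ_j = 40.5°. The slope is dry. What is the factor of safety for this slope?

Resolving the block weight along and normal to the plane and applying the Mohr–Coulomb strength on the joint:
N' = W cosα = 460·cos46.8° = 314.9 kN/m
Driving force T = W sinα = 460·sin46.8° = 335.3 kN/m
Resisting force R = c_j·L + N'·tanφ_j = 54·12.3 + 314.9·tan40.5° = 664.2 + 268.9 = 933.1 kN/m
FS = R / T = 933.1 / 335.3 = 2.783

FS = 2.78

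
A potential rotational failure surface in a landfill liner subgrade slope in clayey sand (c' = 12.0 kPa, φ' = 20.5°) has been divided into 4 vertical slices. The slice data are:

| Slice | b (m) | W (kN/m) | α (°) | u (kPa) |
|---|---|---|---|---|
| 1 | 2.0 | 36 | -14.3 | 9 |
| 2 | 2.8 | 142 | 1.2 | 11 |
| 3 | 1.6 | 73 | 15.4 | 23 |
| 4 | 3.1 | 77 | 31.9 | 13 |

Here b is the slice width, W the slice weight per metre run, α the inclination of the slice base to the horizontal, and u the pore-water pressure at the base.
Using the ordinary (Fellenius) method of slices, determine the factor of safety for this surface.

FS = 3.48

Ordinary method of slices: FS = Σ[c'·Δl_i + (W_i cosα_i − u_i·Δl_i)·tanφ'] / Σ W_i sinα_i, with Δl_i = b_i / cosα_i.
Slice 1: Δl = 2.0/cos(-14.3°) = 2.064 m; N'_1 = 36·cos(-14.3°) − 9·2.064 = 16.3; c'Δl = 24.77; W sinα = -8.9
Slice 2: Δl = 2.8/cos1.2° = 2.801 m; N'_2 = 142·cos1.2° − 11·2.801 = 111.2; c'Δl = 33.61; W sinα = 3.0
Slice 3: Δl = 1.6/cos15.4° = 1.660 m; N'_3 = 73·cos15.4° − 23·1.660 = 32.2; c'Δl = 19.92; W sinα = 19.4
Slice 4: Δl = 3.1/cos31.9° = 3.651 m; N'_4 = 77·cos31.9° − 13·3.651 = 17.9; c'Δl = 43.82; W sinα = 40.7
Σc'Δl = 122.1 kN/m; ΣN' = 177.6 kN/m; ΣW sinα = 54.2 kN/m
Resisting = 122.1 + 177.6·tan20.5° = 122.1 + 66.4 = 188.5 kN/m
FS = 188.5 / 54.2 = 3.481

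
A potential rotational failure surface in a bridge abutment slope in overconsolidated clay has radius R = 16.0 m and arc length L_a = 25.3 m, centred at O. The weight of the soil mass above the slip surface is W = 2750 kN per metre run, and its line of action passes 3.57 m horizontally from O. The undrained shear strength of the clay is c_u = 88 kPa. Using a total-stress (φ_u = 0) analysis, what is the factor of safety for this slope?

FS = 3.63

Taking moments about the centre O, the resisting moment is provided by the undrained shear strength acting along the arc:
M_R = c_u·L_a·R = 88·25.30·16.0 = 35622.4 kN·m/m
M_D = W·d = 2750·3.57 = 9817.5 kN·m/m
FS = M_R / M_D = 35622.4 / 9817.5 = 3.628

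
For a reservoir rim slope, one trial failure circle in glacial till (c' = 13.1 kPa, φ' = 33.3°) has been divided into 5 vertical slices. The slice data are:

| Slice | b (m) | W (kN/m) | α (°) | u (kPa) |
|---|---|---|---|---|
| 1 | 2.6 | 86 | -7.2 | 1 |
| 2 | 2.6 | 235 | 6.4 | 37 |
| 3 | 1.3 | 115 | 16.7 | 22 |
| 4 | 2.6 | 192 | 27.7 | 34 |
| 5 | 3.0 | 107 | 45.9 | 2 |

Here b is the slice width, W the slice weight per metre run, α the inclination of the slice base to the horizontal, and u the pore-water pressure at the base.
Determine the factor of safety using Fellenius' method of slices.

FS = 2.18

Ordinary method of slices: FS = Σ[c'·Δl_i + (W_i cosα_i − u_i·Δl_i)·tanφ'] / Σ W_i sinα_i, with Δl_i = b_i / cosα_i.
Slice 1: Δl = 2.6/cos(-7.2°) = 2.621 m; N'_1 = 86·cos(-7.2°) − 1·2.621 = 82.7; c'Δl = 34.33; W sinα = -10.8
Slice 2: Δl = 2.6/cos6.4° = 2.616 m; N'_2 = 235·cos6.4° − 37·2.616 = 136.7; c'Δl = 34.27; W sinα = 26.2
Slice 3: Δl = 1.3/cos16.7° = 1.357 m; N'_3 = 115·cos16.7° − 22·1.357 = 80.3; c'Δl = 17.78; W sinα = 33.0
Slice 4: Δl = 2.6/cos27.7° = 2.937 m; N'_4 = 192·cos27.7° − 34·2.937 = 70.2; c'Δl = 38.47; W sinα = 89.2
Slice 5: Δl = 3.0/cos45.9° = 4.311 m; N'_5 = 107·cos45.9° − 2·4.311 = 65.8; c'Δl = 56.47; W sinα = 76.8
Σc'Δl = 181.3 kN/m; ΣN' = 435.7 kN/m; ΣW sinα = 214.6 kN/m
Resisting = 181.3 + 435.7·tan33.3° = 181.3 + 286.2 = 467.5 kN/m
FS = 467.5 / 214.6 = 2.179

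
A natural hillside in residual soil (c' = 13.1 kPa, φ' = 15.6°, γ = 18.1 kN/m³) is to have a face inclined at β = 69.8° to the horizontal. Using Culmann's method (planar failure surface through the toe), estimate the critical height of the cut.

Culmann's analysis gives the critical failure plane at α_cr = (β + φ')/2 = (69.8 + 15.6)/2 = 42.7°, and the critical height
H_c = (4c'/γ) · sinβ cosφ' / [1 − cos(β − φ')]
    = (4·13.1/18.1) · sin69.8°·cos15.6° / [1 − cos(54.2°)]
    = 2.895 · 0.9385·0.9632 / [1 − 0.5850]
    = 2.895 · 0.9039 / 0.4150
    = 6.31 m

H_c = 6.31 m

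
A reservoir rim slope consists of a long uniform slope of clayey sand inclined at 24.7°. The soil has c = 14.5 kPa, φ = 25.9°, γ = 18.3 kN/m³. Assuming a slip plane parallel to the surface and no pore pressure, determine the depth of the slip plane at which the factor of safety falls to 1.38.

Setting FS = 1.38 in FS = [c + γz cos²β tanφ] / [γz sinβ cosβ] and solving for z:
z = c / [γ cosβ (FS·sinβ − cosβ·tanφ)]
  = 14.5 / [18.3·cos24.7°·(1.38·sin24.7° − cos24.7°·tan25.9°)]
  = 14.5 / [18.3·0.9085·(1.38·0.4179 − 0.9085·0.4856)]
  = 14.5 / 2.2529 = 6.436 m

z = 6.44 m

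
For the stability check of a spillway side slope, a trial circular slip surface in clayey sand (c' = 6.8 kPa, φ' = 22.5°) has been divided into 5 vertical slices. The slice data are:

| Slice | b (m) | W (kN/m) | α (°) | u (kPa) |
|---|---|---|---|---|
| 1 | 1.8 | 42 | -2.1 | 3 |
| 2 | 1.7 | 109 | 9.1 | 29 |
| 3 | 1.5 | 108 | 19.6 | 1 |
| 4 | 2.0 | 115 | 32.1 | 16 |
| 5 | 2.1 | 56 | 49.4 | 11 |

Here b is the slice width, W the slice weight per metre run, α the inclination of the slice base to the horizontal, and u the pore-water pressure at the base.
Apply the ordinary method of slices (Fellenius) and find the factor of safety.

FS = 1.15

Ordinary method of slices: FS = Σ[c'·Δl_i + (W_i cosα_i − u_i·Δl_i)·tanφ'] / Σ W_i sinα_i, with Δl_i = b_i / cosα_i.
Slice 1: Δl = 1.8/cos(-2.1°) = 1.801 m; N'_1 = 42·cos(-2.1°) − 3·1.801 = 36.6; c'Δl = 12.25; W sinα = -1.5
Slice 2: Δl = 1.7/cos9.1° = 1.722 m; N'_2 = 109·cos9.1° − 29·1.722 = 57.7; c'Δl = 11.71; W sinα = 17.2
Slice 3: Δl = 1.5/cos19.6° = 1.592 m; N'_3 = 108·cos19.6° − 1·1.592 = 100.1; c'Δl = 10.83; W sinα = 36.2
Slice 4: Δl = 2.0/cos32.1° = 2.361 m; N'_4 = 115·cos32.1° − 16·2.361 = 59.6; c'Δl = 16.05; W sinα = 61.1
Slice 5: Δl = 2.1/cos49.4° = 3.227 m; N'_5 = 56·cos49.4° − 11·3.227 = 0.9; c'Δl = 21.94; W sinα = 42.5
Σc'Δl = 72.8 kN/m; ΣN' = 255.0 kN/m; ΣW sinα = 155.6 kN/m
Resisting = 72.8 + 255.0·tan22.5° = 72.8 + 105.6 = 178.4 kN/m
FS = 178.4 / 155.6 = 1.147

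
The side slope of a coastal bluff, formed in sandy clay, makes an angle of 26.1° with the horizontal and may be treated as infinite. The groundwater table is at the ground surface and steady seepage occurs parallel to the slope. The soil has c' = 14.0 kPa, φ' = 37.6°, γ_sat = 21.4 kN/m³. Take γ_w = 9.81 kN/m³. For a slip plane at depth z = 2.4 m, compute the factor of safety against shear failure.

FS = 1.54

With seepage parallel to the slope and the water table at the surface, the effective normal stress on the slip plane uses the buoyant unit weight γ' = γ_sat − γ_w while the driving shear stress uses γ_sat:
FS = [c' + γ' z cos²β tanφ'] / [γ_sat z sinβ cosβ]
γ' = 21.4 − 9.81 = 11.59 kN/m³
Numerator = 14.0 + 11.59·2.4·cos²26.1°·tan37.6° = 14.0 + 11.59·2.4·0.8065·0.7701 = 31.275 kPa
Denominator = 21.4·2.4·sin26.1°·cos26.1° = 21.4·2.4·0.4399·0.8980 = 20.291 kPa
FS = 31.275 / 20.291 = 1.541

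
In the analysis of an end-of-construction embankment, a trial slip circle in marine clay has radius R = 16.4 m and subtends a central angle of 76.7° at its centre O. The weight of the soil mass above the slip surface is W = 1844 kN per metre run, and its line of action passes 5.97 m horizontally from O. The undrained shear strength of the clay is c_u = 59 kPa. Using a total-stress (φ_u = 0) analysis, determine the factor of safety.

FS = 1.93

Taking moments about the centre O, the resisting moment is provided by the undrained shear strength acting along the arc:
Arc length L_a = R·θ = 16.4·(76.7°·π/180) = 16.4·1.3387 = 21.95 m
M_R = c_u·L_a·R = 59·21.95·16.4 = 21242.8 kN·m/m
M_D = W·d = 1844·5.97 = 11008.7 kN·m/m
FS = M_R / M_D = 21242.8 / 11008.7 = 1.930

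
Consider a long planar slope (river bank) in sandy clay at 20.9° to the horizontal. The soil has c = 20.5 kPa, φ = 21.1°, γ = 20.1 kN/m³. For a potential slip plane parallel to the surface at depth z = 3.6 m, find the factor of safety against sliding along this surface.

FS = 1.86

For an infinite slope with a slip plane parallel to the surface (no pore pressure): FS = [c + γz cos²β tanφ] / [γz sinβ cosβ].
γz = 20.1·3.6 = 72.36 kN/m²
Numerator = 20.5 + 72.36·cos²20.9°·tan21.1° = 20.5 + 72.36·0.8727·0.3859 = 44.868 kPa
Denominator = 72.36·sin20.9°·cos20.9° = 72.36·0.3567·0.9342 = 24.115 kPa
FS = 44.868 / 24.115 = 1.861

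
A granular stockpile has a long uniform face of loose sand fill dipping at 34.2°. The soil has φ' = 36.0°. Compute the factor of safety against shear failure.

FS = 1.07

For a dry cohesionless infinite slope the factor of safety is FS = tanφ' / tanβ.
FS = tan36.0° / tan34.2° = 0.7265 / 0.6796 = 1.069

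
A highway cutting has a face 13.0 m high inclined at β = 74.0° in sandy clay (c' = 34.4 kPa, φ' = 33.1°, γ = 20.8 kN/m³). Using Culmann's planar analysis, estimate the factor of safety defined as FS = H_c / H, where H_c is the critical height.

H_c = (4c'/γ) · sinβ cosφ' / [1 − cos(β − φ')]
    = (4·34.4/20.8) · sin74.0°·cos33.1° / [1 − cos40.9°]
    = 6.615 · 0.8053 / 0.2441 = 21.82 m
FS = H_c / H = 21.82 / 13.0 = 1.678

FS = 1.68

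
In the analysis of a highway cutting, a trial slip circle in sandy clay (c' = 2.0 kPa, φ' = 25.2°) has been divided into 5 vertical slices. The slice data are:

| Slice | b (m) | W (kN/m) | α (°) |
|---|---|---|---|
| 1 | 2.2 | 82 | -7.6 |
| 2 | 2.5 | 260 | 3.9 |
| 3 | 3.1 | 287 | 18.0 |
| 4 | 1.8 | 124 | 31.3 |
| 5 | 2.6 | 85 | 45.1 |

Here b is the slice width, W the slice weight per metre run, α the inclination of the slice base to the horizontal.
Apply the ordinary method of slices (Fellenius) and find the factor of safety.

FS = 1.79

Ordinary method of slices: FS = Σ[c'·Δl_i + (W_i cosα_i)·tanφ'] / Σ W_i sinα_i, with Δl_i = b_i / cosα_i.
Slice 1: Δl = 2.2/cos(-7.6°) = 2.219 m; N'_1 = 82·cos(-7.6°) = 81.3; c'Δl = 4.44; W sinα = -10.8
Slice 2: Δl = 2.5/cos3.9° = 2.506 m; N'_2 = 260·cos3.9° = 259.4; c'Δl = 5.01; W sinα = 17.7
Slice 3: Δl = 3.1/cos18.0° = 3.260 m; N'_3 = 287·cos18.0° = 273.0; c'Δl = 6.52; W sinα = 88.7
Slice 4: Δl = 1.8/cos31.3° = 2.107 m; N'_4 = 124·cos31.3° = 106.0; c'Δl = 4.21; W sinα = 64.4
Slice 5: Δl = 2.6/cos45.1° = 3.683 m; N'_5 = 85·cos45.1° = 60.0; c'Δl = 7.37; W sinα = 60.2
Σc'Δl = 27.5 kN/m; ΣN' = 779.6 kN/m; ΣW sinα = 220.2 kN/m
Resisting = 27.5 + 779.6·tan25.2° = 27.5 + 366.8 = 394.4 kN/m
FS = 394.4 / 220.2 = 1.791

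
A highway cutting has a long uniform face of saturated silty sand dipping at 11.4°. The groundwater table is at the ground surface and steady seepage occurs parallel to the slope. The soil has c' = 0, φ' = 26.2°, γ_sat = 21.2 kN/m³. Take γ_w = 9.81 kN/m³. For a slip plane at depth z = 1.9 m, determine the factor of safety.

With seepage parallel to the slope and the water table at the surface, the effective normal stress on the slip plane uses the buoyant unit weight γ' = γ_sat − γ_w while the driving shear stress uses γ_sat:
FS = [c' + γ' z cos²β tanφ'] / [γ_sat z sinβ cosβ]
(For c' = 0 this reduces to FS = (γ'/γ_sat)·tanφ'/tanβ.)
γ' = 21.2 − 9.81 = 11.39 kN/m³
Numerator = 0.0 + 11.39·1.9·cos²11.4°·tan26.2° = 0.0 + 11.39·1.9·0.9609·0.4921 = 10.233 kPa
Denominator = 21.2·1.9·sin11.4°·cos11.4° = 21.2·1.9·0.1977·0.9803 = 7.805 kPa
FS = 10.233 / 7.805 = 1.311

FS = 1.31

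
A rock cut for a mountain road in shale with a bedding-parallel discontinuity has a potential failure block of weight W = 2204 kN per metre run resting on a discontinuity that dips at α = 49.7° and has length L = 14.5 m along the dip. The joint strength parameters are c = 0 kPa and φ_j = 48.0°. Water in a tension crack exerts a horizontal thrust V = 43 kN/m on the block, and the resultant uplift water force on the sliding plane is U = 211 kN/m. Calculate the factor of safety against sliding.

FS = 0.77

Resolving the block weight along and normal to the plane and applying the Mohr–Coulomb strength on the joint:
N' = W cosα − U − V sinα = 2204·cos49.7° − 211 − 43·sin49.7° = 1181.7 kN/m
Driving force T = W sinα + V cosα = 2204·sin49.7° + 43·cos49.7° = 1708.7 kN/m
Resisting force R = c·L + N'·tanφ_j = 0·14.5 + 1181.7·tan48.0° = 0.0 + 1312.4 = 1312.4 kN/m
FS = R / T = 1312.4 / 1708.7 = 0.768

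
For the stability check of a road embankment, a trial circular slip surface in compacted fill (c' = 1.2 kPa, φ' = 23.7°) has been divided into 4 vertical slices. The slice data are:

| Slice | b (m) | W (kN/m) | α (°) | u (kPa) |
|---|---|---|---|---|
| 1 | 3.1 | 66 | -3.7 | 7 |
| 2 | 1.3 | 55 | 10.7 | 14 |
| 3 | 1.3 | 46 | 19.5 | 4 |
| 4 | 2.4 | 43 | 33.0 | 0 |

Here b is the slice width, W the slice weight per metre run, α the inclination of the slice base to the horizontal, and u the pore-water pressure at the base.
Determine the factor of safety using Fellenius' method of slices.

Ordinary method of slices: FS = Σ[c'·Δl_i + (W_i cosα_i − u_i·Δl_i)·tanφ'] / Σ W_i sinα_i, with Δl_i = b_i / cosα_i.
Slice 1: Δl = 3.1/cos(-3.7°) = 3.106 m; N'_1 = 66·cos(-3.7°) − 7·3.106 = 44.1; c'Δl = 3.73; W sinα = -4.3
Slice 2: Δl = 1.3/cos10.7° = 1.323 m; N'_2 = 55·cos10.7° − 14·1.323 = 35.5; c'Δl = 1.59; W sinα = 10.2
Slice 3: Δl = 1.3/cos19.5° = 1.379 m; N'_3 = 46·cos19.5° − 4·1.379 = 37.8; c'Δl = 1.65; W sinα = 15.4
Slice 4: Δl = 2.4/cos33.0° = 2.862 m; N'_4 = 43·cos33.0° − 0·2.862 = 36.1; c'Δl = 3.43; W sinα = 23.4
Σc'Δl = 10.4 kN/m; ΣN' = 153.5 kN/m; ΣW sinα = 44.7 kN/m
Resisting = 10.4 + 153.5·tan23.7° = 10.4 + 67.4 = 77.8 kN/m
FS = 77.8 / 44.7 = 1.740

FS = 1.74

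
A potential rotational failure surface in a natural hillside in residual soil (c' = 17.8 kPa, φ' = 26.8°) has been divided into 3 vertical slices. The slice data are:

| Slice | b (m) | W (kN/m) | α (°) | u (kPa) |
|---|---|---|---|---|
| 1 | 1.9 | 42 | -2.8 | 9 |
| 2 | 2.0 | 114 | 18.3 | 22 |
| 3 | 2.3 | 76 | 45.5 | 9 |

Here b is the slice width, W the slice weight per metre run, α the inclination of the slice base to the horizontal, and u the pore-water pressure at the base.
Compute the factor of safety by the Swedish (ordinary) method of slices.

FS = 2.11

Ordinary method of slices: FS = Σ[c'·Δl_i + (W_i cosα_i − u_i·Δl_i)·tanφ'] / Σ W_i sinα_i, with Δl_i = b_i / cosα_i.
Slice 1: Δl = 1.9/cos(-2.8°) = 1.902 m; N'_1 = 42·cos(-2.8°) − 9·1.902 = 24.8; c'Δl = 33.86; W sinα = -2.1
Slice 2: Δl = 2.0/cos18.3° = 2.107 m; N'_2 = 114·cos18.3° − 22·2.107 = 61.9; c'Δl = 37.50; W sinα = 35.8
Slice 3: Δl = 2.3/cos45.5° = 3.281 m; N'_3 = 76·cos45.5° − 9·3.281 = 23.7; c'Δl = 58.41; W sinα = 54.2
Σc'Δl = 129.8 kN/m; ΣN' = 110.5 kN/m; ΣW sinα = 88.0 kN/m
Resisting = 129.8 + 110.5·tan26.8° = 129.8 + 55.8 = 185.6 kN/m
FS = 185.6 / 88.0 = 2.110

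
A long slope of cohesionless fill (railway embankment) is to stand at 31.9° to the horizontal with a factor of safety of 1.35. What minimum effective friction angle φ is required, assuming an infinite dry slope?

FS = tanφ/tanβ ⇒ tanφ = FS · tanβ = 1.35 · tan31.9° = 0.8403
φ = arctan(0.8403) = 40.04°

φ = 40.0°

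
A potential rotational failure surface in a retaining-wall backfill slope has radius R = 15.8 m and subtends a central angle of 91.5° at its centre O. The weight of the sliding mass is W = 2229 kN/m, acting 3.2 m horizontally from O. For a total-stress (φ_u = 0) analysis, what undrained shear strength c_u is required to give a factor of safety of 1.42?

c_u = 25.4 kPa

FS = c_u·L_a·R / (W·d), so c_u = FS·W·d / (L_a·R).
Arc length L_a = R·θ = 15.8·(91.5°·π/180) = 15.8·1.5970 = 25.23 m
c_u = 1.42·2229·3.2 / (25.23·15.8) = 10128.6 / 398.67 = 25.41 kPa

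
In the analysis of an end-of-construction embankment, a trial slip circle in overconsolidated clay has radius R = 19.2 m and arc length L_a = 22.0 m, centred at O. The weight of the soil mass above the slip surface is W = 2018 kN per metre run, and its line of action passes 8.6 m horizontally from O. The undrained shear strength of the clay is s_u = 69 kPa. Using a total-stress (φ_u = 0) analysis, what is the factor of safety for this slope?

Taking moments about the centre O, the resisting moment is provided by the undrained shear strength acting along the arc:
M_R = s_u·L_a·R = 69·22.00·19.2 = 29145.6 kN·m/m
M_D = W·d = 2018·8.6 = 17354.8 kN·m/m
FS = M_R / M_D = 29145.6 / 17354.8 = 1.679

FS = 1.68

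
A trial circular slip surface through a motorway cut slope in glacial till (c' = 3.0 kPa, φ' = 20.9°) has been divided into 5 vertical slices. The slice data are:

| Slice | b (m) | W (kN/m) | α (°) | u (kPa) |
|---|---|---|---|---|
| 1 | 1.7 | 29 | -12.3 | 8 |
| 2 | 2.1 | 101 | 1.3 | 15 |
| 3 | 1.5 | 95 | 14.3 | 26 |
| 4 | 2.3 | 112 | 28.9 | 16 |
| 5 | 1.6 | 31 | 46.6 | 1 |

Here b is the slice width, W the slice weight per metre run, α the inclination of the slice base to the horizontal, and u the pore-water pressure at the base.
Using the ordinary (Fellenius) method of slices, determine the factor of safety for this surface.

Ordinary method of slices: FS = Σ[c'·Δl_i + (W_i cosα_i − u_i·Δl_i)·tanφ'] / Σ W_i sinα_i, with Δl_i = b_i / cosα_i.
Slice 1: Δl = 1.7/cos(-12.3°) = 1.740 m; N'_1 = 29·cos(-12.3°) − 8·1.740 = 14.4; c'Δl = 5.22; W sinα = -6.2
Slice 2: Δl = 2.1/cos1.3° = 2.101 m; N'_2 = 101·cos1.3° − 15·2.101 = 69.5; c'Δl = 6.30; W sinα = 2.3
Slice 3: Δl = 1.5/cos14.3° = 1.548 m; N'_3 = 95·cos14.3° − 26·1.548 = 51.8; c'Δl = 4.64; W sinα = 23.5
Slice 4: Δl = 2.3/cos28.9° = 2.627 m; N'_4 = 112·cos28.9° − 16·2.627 = 56.0; c'Δl = 7.88; W sinα = 54.1
Slice 5: Δl = 1.6/cos46.6° = 2.329 m; N'_5 = 31·cos46.6° − 1·2.329 = 19.0; c'Δl = 6.99; W sinα = 22.5
Σc'Δl = 31.0 kN/m; ΣN' = 210.7 kN/m; ΣW sinα = 96.2 kN/m
Resisting = 31.0 + 210.7·tan20.9° = 31.0 + 80.5 = 111.5 kN/m
FS = 111.5 / 96.2 = 1.159

FS = 1.16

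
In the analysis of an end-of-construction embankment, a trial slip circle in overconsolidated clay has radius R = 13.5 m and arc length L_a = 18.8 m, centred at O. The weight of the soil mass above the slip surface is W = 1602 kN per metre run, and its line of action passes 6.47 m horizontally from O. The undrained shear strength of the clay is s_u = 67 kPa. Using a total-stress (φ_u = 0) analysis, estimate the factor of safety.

Taking moments about the centre O, the resisting moment is provided by the undrained shear strength acting along the arc:
M_R = s_u·L_a·R = 67·18.80·13.5 = 17004.6 kN·m/m
M_D = W·d = 1602·6.47 = 10364.9 kN·m/m
FS = M_R / M_D = 17004.6 / 10364.9 = 1.641

FS = 1.64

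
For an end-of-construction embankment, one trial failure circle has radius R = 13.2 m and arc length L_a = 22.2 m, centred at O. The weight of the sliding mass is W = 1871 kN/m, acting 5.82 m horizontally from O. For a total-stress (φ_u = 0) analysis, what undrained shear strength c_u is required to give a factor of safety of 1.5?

FS = c_u·L_a·R / (W·d), so c_u = FS·W·d / (L_a·R).
c_u = 1.5·1871·5.82 / (22.20·13.2) = 16333.8 / 293.04 = 55.74 kPa

c_u = 55.7 kPa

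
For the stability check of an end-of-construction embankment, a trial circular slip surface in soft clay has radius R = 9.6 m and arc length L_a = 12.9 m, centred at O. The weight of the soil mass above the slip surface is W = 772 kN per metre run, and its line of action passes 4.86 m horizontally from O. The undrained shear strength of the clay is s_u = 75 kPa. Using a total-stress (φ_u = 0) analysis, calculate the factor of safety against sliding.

FS = 2.48

Taking moments about the centre O, the resisting moment is provided by the undrained shear strength acting along the arc:
M_R = s_u·L_a·R = 75·12.90·9.6 = 9288.0 kN·m/m
M_D = W·d = 772·4.86 = 3751.9 kN·m/m
FS = M_R / M_D = 9288.0 / 3751.9 = 2.476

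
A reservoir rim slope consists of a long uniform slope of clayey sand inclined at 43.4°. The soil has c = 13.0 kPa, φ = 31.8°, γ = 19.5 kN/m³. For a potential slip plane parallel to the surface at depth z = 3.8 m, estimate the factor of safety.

For an infinite slope with a slip plane parallel to the surface (no pore pressure): FS = [c + γz cos²β tanφ] / [γz sinβ cosβ].
γz = 19.5·3.8 = 74.10 kN/m²
Numerator = 13.0 + 74.10·cos²43.4°·tan31.8° = 13.0 + 74.10·0.5279·0.6200 = 37.254 kPa
Denominator = 74.10·sin43.4°·cos43.4° = 74.10·0.6871·0.7266 = 36.992 kPa
FS = 37.254 / 36.992 = 1.007

FS = 1.01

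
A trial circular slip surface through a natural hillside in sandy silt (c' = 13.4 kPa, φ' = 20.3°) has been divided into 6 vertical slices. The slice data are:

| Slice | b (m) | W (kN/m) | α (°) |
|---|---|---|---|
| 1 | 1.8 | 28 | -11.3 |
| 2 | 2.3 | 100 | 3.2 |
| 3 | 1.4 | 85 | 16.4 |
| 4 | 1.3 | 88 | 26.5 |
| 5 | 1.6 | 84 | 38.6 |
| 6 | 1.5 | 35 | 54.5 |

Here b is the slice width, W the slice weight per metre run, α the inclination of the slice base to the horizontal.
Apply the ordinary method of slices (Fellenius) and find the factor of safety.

FS = 2.04

Ordinary method of slices: FS = Σ[c'·Δl_i + (W_i cosα_i)·tanφ'] / Σ W_i sinα_i, with Δl_i = b_i / cosα_i.
Slice 1: Δl = 1.8/cos(-11.3°) = 1.836 m; N'_1 = 28·cos(-11.3°) = 27.5; c'Δl = 24.60; W sinα = -5.5
Slice 2: Δl = 2.3/cos3.2° = 2.304 m; N'_2 = 100·cos3.2° = 99.8; c'Δl = 30.87; W sinα = 5.6
Slice 3: Δl = 1.4/cos16.4° = 1.459 m; N'_3 = 85·cos16.4° = 81.5; c'Δl = 19.56; W sinα = 24.0
Slice 4: Δl = 1.3/cos26.5° = 1.453 m; N'_4 = 88·cos26.5° = 78.8; c'Δl = 19.47; W sinα = 39.3
Slice 5: Δl = 1.6/cos38.6° = 2.047 m; N'_5 = 84·cos38.6° = 65.6; c'Δl = 27.43; W sinα = 52.4
Slice 6: Δl = 1.5/cos54.5° = 2.583 m; N'_6 = 35·cos54.5° = 20.3; c'Δl = 34.61; W sinα = 28.5
Σc'Δl = 156.5 kN/m; ΣN' = 373.6 kN/m; ΣW sinα = 144.3 kN/m
Resisting = 156.5 + 373.6·tan20.3° = 156.5 + 138.2 = 294.7 kN/m
FS = 294.7 / 144.3 = 2.043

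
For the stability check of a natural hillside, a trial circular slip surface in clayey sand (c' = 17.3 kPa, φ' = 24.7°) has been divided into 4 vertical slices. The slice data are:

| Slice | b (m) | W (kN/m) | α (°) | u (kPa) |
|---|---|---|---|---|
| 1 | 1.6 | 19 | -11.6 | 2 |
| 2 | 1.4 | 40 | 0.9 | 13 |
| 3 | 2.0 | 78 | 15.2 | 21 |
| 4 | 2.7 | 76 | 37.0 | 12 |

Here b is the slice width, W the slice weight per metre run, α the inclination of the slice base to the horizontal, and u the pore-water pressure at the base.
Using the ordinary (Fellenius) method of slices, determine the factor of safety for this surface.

Ordinary method of slices: FS = Σ[c'·Δl_i + (W_i cosα_i − u_i·Δl_i)·tanφ'] / Σ W_i sinα_i, with Δl_i = b_i / cosα_i.
Slice 1: Δl = 1.6/cos(-11.6°) = 1.633 m; N'_1 = 19·cos(-11.6°) − 2·1.633 = 15.3; c'Δl = 28.26; W sinα = -3.8
Slice 2: Δl = 1.4/cos0.9° = 1.400 m; N'_2 = 40·cos0.9° − 13·1.400 = 21.8; c'Δl = 24.22; W sinα = 0.6
Slice 3: Δl = 2.0/cos15.2° = 2.073 m; N'_3 = 78·cos15.2° − 21·2.073 = 31.7; c'Δl = 35.85; W sinα = 20.5
Slice 4: Δl = 2.7/cos37.0° = 3.381 m; N'_4 = 76·cos37.0° − 12·3.381 = 20.1; c'Δl = 58.49; W sinα = 45.7
Σc'Δl = 146.8 kN/m; ΣN' = 89.0 kN/m; ΣW sinα = 63.0 kN/m
Resisting = 146.8 + 89.0·tan24.7° = 146.8 + 40.9 = 187.8 kN/m
FS = 187.8 / 63.0 = 2.981

FS = 2.98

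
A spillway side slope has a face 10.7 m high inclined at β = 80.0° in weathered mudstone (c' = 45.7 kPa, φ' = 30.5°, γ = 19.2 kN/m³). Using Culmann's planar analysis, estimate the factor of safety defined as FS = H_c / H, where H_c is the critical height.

FS = 2.15

H_c = (4c'/γ) · sinβ cosφ' / [1 − cos(β − φ')]
    = (4·45.7/19.2) · sin80.0°·cos30.5° / [1 − cos49.5°]
    = 9.521 · 0.8485 / 0.3506 = 23.05 m
FS = H_c / H = 23.05 / 10.7 = 2.154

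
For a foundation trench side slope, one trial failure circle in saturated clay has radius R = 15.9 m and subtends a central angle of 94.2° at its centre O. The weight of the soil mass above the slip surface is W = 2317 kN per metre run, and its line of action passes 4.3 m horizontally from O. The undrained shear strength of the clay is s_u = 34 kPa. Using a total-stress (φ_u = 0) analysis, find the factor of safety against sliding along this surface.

FS = 1.42

Taking moments about the centre O, the resisting moment is provided by the undrained shear strength acting along the arc:
Arc length L_a = R·θ = 15.9·(94.2°·π/180) = 15.9·1.6441 = 26.14 m
M_R = s_u·L_a·R = 34·26.14·15.9 = 14131.9 kN·m/m
M_D = W·d = 2317·4.3 = 9963.1 kN·m/m
FS = M_R / M_D = 14131.9 / 9963.1 = 1.418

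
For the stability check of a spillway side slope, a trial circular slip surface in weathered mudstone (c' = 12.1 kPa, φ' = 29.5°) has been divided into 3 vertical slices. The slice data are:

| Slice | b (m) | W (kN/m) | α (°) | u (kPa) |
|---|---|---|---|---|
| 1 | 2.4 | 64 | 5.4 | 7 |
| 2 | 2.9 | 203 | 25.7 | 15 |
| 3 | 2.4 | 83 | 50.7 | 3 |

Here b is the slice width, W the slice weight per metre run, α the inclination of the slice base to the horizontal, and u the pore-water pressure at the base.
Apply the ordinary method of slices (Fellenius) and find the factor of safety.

FS = 1.52

Ordinary method of slices: FS = Σ[c'·Δl_i + (W_i cosα_i − u_i·Δl_i)·tanφ'] / Σ W_i sinα_i, with Δl_i = b_i / cosα_i.
Slice 1: Δl = 2.4/cos5.4° = 2.411 m; N'_1 = 64·cos5.4° − 7·2.411 = 46.8; c'Δl = 29.17; W sinα = 6.0
Slice 2: Δl = 2.9/cos25.7° = 3.218 m; N'_2 = 203·cos25.7° − 15·3.218 = 134.6; c'Δl = 38.94; W sinα = 88.0
Slice 3: Δl = 2.4/cos50.7° = 3.789 m; N'_3 = 83·cos50.7° − 3·3.789 = 41.2; c'Δl = 45.85; W sinα = 64.2
Σc'Δl = 114.0 kN/m; ΣN' = 222.7 kN/m; ΣW sinα = 158.3 kN/m
Resisting = 114.0 + 222.7·tan29.5° = 114.0 + 126.0 = 240.0 kN/m
FS = 240.0 / 158.3 = 1.516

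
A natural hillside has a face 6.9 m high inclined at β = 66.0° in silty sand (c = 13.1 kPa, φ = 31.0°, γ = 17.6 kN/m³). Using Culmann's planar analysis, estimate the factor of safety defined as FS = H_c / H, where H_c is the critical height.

FS = 1.87

H_c = (4c/γ) · sinβ cosφ / [1 − cos(β − φ)]
    = (4·13.1/17.6) · sin66.0°·cos31.0° / [1 − cos35.0°]
    = 2.977 · 0.7831 / 0.1808 = 12.89 m
FS = H_c / H = 12.89 / 6.9 = 1.868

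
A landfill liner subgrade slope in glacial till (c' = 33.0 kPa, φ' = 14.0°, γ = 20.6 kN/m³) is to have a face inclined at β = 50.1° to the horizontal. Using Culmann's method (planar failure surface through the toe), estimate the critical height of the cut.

Culmann's analysis gives the critical failure plane at α_cr = (β + φ')/2 = (50.1 + 14.0)/2 = 32.0°, and the critical height
H_c = (4c'/γ) · sinβ cosφ' / [1 − cos(β − φ')]
    = (4·33.0/20.6) · sin50.1°·cos14.0° / [1 − cos(36.1°)]
    = 6.408 · 0.7672·0.9703 / [1 − 0.8080]
    = 6.408 · 0.7444 / 0.1920
    = 24.84 m

H_c = 24.84 m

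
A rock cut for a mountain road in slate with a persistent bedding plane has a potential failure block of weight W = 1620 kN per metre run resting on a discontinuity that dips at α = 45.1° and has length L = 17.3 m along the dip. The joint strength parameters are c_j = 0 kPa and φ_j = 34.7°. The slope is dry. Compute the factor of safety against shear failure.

FS = 0.69

Resolving the block weight along and normal to the plane and applying the Mohr–Coulomb strength on the joint:
N' = W cosα = 1620·cos45.1° = 1143.5 kN/m
Driving force T = W sinα = 1620·sin45.1° = 1147.5 kN/m
Resisting force R = c_j·L + N'·tanφ_j = 0·17.3 + 1143.5·tan34.7° = 0.0 + 791.8 = 791.8 kN/m
FS = R / T = 791.8 / 1147.5 = 0.690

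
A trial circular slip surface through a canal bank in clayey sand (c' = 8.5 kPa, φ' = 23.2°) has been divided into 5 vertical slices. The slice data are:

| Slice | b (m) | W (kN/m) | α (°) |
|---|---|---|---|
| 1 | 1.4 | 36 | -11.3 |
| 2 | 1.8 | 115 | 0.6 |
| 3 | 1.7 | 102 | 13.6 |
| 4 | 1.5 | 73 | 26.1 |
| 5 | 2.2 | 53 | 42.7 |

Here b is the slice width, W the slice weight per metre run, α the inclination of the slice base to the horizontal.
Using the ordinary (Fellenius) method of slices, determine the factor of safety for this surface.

FS = 2.71

Ordinary method of slices: FS = Σ[c'·Δl_i + (W_i cosα_i)·tanφ'] / Σ W_i sinα_i, with Δl_i = b_i / cosα_i.
Slice 1: Δl = 1.4/cos(-11.3°) = 1.428 m; N'_1 = 36·cos(-11.3°) = 35.3; c'Δl = 12.14; W sinα = -7.1
Slice 2: Δl = 1.8/cos0.6° = 1.800 m; N'_2 = 115·cos0.6° = 115.0; c'Δl = 15.30; W sinα = 1.2
Slice 3: Δl = 1.7/cos13.6° = 1.749 m; N'_3 = 102·cos13.6° = 99.1; c'Δl = 14.87; W sinα = 24.0
Slice 4: Δl = 1.5/cos26.1° = 1.670 m; N'_4 = 73·cos26.1° = 65.6; c'Δl = 14.20; W sinα = 32.1
Slice 5: Δl = 2.2/cos42.7° = 2.994 m; N'_5 = 53·cos42.7° = 39.0; c'Δl = 25.45; W sinα = 35.9
Σc'Δl = 81.9 kN/m; ΣN' = 353.9 kN/m; ΣW sinα = 86.2 kN/m
Resisting = 81.9 + 353.9·tan23.2° = 81.9 + 151.7 = 233.6 kN/m
FS = 233.6 / 86.2 = 2.711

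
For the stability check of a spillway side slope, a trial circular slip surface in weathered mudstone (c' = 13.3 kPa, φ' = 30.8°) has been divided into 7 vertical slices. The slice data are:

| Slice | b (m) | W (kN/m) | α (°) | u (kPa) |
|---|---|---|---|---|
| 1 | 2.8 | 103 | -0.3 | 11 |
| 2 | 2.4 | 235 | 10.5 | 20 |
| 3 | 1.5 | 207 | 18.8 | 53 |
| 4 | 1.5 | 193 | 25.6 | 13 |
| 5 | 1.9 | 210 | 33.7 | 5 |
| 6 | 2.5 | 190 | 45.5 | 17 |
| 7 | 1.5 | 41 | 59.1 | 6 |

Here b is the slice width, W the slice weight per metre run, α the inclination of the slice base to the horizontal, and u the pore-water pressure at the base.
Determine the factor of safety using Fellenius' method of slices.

FS = 1.42

Ordinary method of slices: FS = Σ[c'·Δl_i + (W_i cosα_i − u_i·Δl_i)·tanφ'] / Σ W_i sinα_i, with Δl_i = b_i / cosα_i.
Slice 1: Δl = 2.8/cos(-0.3°) = 2.800 m; N'_1 = 103·cos(-0.3°) − 11·2.800 = 72.2; c'Δl = 37.24; W sinα = -0.5
Slice 2: Δl = 2.4/cos10.5° = 2.441 m; N'_2 = 235·cos10.5° − 20·2.441 = 182.2; c'Δl = 32.46; W sinα = 42.8
Slice 3: Δl = 1.5/cos18.8° = 1.585 m; N'_3 = 207·cos18.8° − 53·1.585 = 112.0; c'Δl = 21.07; W sinα = 66.7
Slice 4: Δl = 1.5/cos25.6° = 1.663 m; N'_4 = 193·cos25.6° − 13·1.663 = 152.4; c'Δl = 22.12; W sinα = 83.4
Slice 5: Δl = 1.9/cos33.7° = 2.284 m; N'_5 = 210·cos33.7° − 5·2.284 = 163.3; c'Δl = 30.37; W sinα = 116.5
Slice 6: Δl = 2.5/cos45.5° = 3.567 m; N'_6 = 190·cos45.5° − 17·3.567 = 72.5; c'Δl = 47.44; W sinα = 135.5
Slice 7: Δl = 1.5/cos59.1° = 2.921 m; N'_7 = 41·cos59.1° − 6·2.921 = 3.5; c'Δl = 38.85; W sinα = 35.2
Σc'Δl = 229.6 kN/m; ΣN' = 758.2 kN/m; ΣW sinα = 479.6 kN/m
Resisting = 229.6 + 758.2·tan30.8° = 229.6 + 452.0 = 681.5 kN/m
FS = 681.5 / 479.6 = 1.421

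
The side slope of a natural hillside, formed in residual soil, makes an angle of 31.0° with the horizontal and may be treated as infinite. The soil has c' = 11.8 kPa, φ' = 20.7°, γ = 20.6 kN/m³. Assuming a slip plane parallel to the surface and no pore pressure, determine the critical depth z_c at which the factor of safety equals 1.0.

Setting FS = 1.00 in FS = [c' + γz cos²β tanφ'] / [γz sinβ cosβ] and solving for z:
z = c' / [γ cosβ (FS·sinβ − cosβ·tanφ')]
  = 11.8 / [20.6·cos31.0°·(1.00·sin31.0° − cos31.0°·tan20.7°)]
  = 11.8 / [20.6·0.8572·(1.00·0.5150 − 0.8572·0.3779)]
  = 11.8 / 3.3751 = 3.496 m

z_c = 3.50 m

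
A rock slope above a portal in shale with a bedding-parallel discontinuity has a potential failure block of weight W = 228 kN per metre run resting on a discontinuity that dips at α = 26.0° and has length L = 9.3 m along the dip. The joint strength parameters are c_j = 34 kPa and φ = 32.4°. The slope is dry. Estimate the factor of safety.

FS = 4.46

Resolving the block weight along and normal to the plane and applying the Mohr–Coulomb strength on the joint:
N' = W cosα = 228·cos26.0° = 204.9 kN/m
Driving force T = W sinα = 228·sin26.0° = 99.9 kN/m
Resisting force R = c_j·L + N'·tanφ = 34·9.3 + 204.9·tan32.4° = 316.2 + 130.0 = 446.2 kN/m
FS = R / T = 446.2 / 99.9 = 4.465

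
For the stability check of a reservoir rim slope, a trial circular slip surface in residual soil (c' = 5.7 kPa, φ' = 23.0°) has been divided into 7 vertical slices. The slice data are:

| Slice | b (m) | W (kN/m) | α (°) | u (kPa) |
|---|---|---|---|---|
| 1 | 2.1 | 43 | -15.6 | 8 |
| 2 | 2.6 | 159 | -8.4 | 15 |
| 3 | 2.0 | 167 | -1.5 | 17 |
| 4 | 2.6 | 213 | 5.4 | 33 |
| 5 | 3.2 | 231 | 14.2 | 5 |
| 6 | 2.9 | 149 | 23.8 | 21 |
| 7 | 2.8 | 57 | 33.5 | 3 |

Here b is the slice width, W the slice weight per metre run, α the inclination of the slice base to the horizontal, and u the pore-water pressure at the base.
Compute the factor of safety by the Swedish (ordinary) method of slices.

Ordinary method of slices: FS = Σ[c'·Δl_i + (W_i cosα_i − u_i·Δl_i)·tanφ'] / Σ W_i sinα_i, with Δl_i = b_i / cosα_i.
Slice 1: Δl = 2.1/cos(-15.6°) = 2.180 m; N'_1 = 43·cos(-15.6°) − 8·2.180 = 24.0; c'Δl = 12.43; W sinα = -11.6
Slice 2: Δl = 2.6/cos(-8.4°) = 2.628 m; N'_2 = 159·cos(-8.4°) − 15·2.628 = 117.9; c'Δl = 14.98; W sinα = -23.2
Slice 3: Δl = 2.0/cos(-1.5°) = 2.001 m; N'_3 = 167·cos(-1.5°) − 17·2.001 = 132.9; c'Δl = 11.40; W sinα = -4.4
Slice 4: Δl = 2.6/cos5.4° = 2.612 m; N'_4 = 213·cos5.4° − 33·2.612 = 125.9; c'Δl = 14.89; W sinα = 20.0
Slice 5: Δl = 3.2/cos14.2° = 3.301 m; N'_5 = 231·cos14.2° − 5·3.301 = 207.4; c'Δl = 18.81; W sinα = 56.7
Slice 6: Δl = 2.9/cos23.8° = 3.170 m; N'_6 = 149·cos23.8° − 21·3.170 = 69.8; c'Δl = 18.07; W sinα = 60.1
Slice 7: Δl = 2.8/cos33.5° = 3.358 m; N'_7 = 57·cos33.5° − 3·3.358 = 37.5; c'Δl = 19.14; W sinα = 31.5
Σc'Δl = 109.7 kN/m; ΣN' = 715.3 kN/m; ΣW sinα = 129.1 kN/m
Resisting = 109.7 + 715.3·tan23.0° = 109.7 + 303.6 = 413.4 kN/m
FS = 413.4 / 129.1 = 3.201

FS = 3.20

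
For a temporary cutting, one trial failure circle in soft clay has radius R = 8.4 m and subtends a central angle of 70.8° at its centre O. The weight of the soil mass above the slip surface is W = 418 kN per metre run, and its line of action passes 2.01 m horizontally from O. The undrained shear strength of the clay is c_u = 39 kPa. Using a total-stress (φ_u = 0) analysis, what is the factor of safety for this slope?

FS = 4.05

Taking moments about the centre O, the resisting moment is provided by the undrained shear strength acting along the arc:
Arc length L_a = R·θ = 8.4·(70.8°·π/180) = 8.4·1.2357 = 10.38 m
M_R = c_u·L_a·R = 39·10.38·8.4 = 3400.4 kN·m/m
M_D = W·d = 418·2.01 = 840.2 kN·m/m
FS = M_R / M_D = 3400.4 / 840.2 = 4.047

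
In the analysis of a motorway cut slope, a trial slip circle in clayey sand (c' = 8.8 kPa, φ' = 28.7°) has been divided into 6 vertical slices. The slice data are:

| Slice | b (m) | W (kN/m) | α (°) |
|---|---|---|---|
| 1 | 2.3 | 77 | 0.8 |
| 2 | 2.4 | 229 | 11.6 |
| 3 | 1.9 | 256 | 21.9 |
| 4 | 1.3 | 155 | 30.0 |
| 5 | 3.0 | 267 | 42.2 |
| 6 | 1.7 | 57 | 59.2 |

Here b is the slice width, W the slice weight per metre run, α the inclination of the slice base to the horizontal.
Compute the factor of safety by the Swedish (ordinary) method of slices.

FS = 1.41

Ordinary method of slices: FS = Σ[c'·Δl_i + (W_i cosα_i)·tanφ'] / Σ W_i sinα_i, with Δl_i = b_i / cosα_i.
Slice 1: Δl = 2.3/cos0.8° = 2.300 m; N'_1 = 77·cos0.8° = 77.0; c'Δl = 20.24; W sinα = 1.1
Slice 2: Δl = 2.4/cos11.6° = 2.450 m; N'_2 = 229·cos11.6° = 224.3; c'Δl = 21.56; W sinα = 46.0
Slice 3: Δl = 1.9/cos21.9° = 2.048 m; N'_3 = 256·cos21.9° = 237.5; c'Δl = 18.02; W sinα = 95.5
Slice 4: Δl = 1.3/cos30.0° = 1.501 m; N'_4 = 155·cos30.0° = 134.2; c'Δl = 13.21; W sinα = 77.5
Slice 5: Δl = 3.0/cos42.2° = 4.050 m; N'_5 = 267·cos42.2° = 197.8; c'Δl = 35.64; W sinα = 179.3
Slice 6: Δl = 1.7/cos59.2° = 3.320 m; N'_6 = 57·cos59.2° = 29.2; c'Δl = 29.22; W sinα = 49.0
Σc'Δl = 137.9 kN/m; ΣN' = 900.1 kN/m; ΣW sinα = 448.4 kN/m
Resisting = 137.9 + 900.1·tan28.7° = 137.9 + 492.8 = 630.7 kN/m
FS = 630.7 / 448.4 = 1.406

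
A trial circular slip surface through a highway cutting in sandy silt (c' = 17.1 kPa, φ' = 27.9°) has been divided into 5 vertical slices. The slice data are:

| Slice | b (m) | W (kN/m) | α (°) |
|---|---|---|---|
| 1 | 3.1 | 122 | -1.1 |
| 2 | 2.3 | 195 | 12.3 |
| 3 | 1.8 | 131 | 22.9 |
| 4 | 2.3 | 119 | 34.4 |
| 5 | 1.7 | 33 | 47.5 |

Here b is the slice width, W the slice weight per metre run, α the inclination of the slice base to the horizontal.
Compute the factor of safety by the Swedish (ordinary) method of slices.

Ordinary method of slices: FS = Σ[c'·Δl_i + (W_i cosα_i)·tanφ'] / Σ W_i sinα_i, with Δl_i = b_i / cosα_i.
Slice 1: Δl = 3.1/cos(-1.1°) = 3.101 m; N'_1 = 122·cos(-1.1°) = 122.0; c'Δl = 53.02; W sinα = -2.3
Slice 2: Δl = 2.3/cos12.3° = 2.354 m; N'_2 = 195·cos12.3° = 190.5; c'Δl = 40.25; W sinα = 41.5
Slice 3: Δl = 1.8/cos22.9° = 1.954 m; N'_3 = 131·cos22.9° = 120.7; c'Δl = 33.41; W sinα = 51.0
Slice 4: Δl = 2.3/cos34.4° = 2.787 m; N'_4 = 119·cos34.4° = 98.2; c'Δl = 47.67; W sinα = 67.2
Slice 5: Δl = 1.7/cos47.5° = 2.516 m; N'_5 = 33·cos47.5° = 22.3; c'Δl = 43.03; W sinα = 24.3
Σc'Δl = 217.4 kN/m; ΣN' = 553.7 kN/m; ΣW sinα = 181.7 kN/m
Resisting = 217.4 + 553.7·tan27.9° = 217.4 + 293.1 = 510.5 kN/m
FS = 510.5 / 181.7 = 2.809

FS = 2.81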